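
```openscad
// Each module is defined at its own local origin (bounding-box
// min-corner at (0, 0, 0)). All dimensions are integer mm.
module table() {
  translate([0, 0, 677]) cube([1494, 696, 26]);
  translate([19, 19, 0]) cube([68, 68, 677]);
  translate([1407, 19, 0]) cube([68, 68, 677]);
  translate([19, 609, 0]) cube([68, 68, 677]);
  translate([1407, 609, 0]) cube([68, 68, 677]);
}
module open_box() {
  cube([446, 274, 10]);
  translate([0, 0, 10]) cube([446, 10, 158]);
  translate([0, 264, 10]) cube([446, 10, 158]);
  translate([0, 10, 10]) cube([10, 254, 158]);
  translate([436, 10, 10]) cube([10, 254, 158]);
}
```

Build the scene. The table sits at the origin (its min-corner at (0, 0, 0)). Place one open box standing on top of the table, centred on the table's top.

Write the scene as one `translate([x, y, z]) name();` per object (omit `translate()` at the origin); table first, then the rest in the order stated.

table();
translate([524, 211, 703]) open_box();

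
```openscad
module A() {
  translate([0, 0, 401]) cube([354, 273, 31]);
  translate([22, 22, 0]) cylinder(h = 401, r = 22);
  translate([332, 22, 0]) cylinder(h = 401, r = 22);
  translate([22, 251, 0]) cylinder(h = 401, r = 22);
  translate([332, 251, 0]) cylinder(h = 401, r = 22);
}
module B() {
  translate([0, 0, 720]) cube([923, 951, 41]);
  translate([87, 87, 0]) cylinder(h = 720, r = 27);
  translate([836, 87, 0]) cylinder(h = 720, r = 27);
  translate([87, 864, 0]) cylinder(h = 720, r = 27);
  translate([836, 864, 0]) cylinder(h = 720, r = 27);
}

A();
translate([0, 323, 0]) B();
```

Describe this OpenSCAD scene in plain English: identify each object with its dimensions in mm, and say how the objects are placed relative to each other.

A is a four-legged stool. The seat is a 354×273×31 mm slab whose top surface is at z = 432 mm; four round legs, each 44 mm in diameter, run from the floor (z = 0) to the underside of the seat, each leg's axis is inset half a diameter from the nearest pair of seat edges (so the leg's bounding box is flush with the corner).

B is a rectangular dining table. The top is 923×951×41 mm with its upper surface at z = 761 mm. It stands on four round legs of 54 mm diameter, each leg's bounding box inset 60 mm from the nearest pair of top edges, running from the floor to the underside of the top.

The table is on the floor beside the stool on its +y side.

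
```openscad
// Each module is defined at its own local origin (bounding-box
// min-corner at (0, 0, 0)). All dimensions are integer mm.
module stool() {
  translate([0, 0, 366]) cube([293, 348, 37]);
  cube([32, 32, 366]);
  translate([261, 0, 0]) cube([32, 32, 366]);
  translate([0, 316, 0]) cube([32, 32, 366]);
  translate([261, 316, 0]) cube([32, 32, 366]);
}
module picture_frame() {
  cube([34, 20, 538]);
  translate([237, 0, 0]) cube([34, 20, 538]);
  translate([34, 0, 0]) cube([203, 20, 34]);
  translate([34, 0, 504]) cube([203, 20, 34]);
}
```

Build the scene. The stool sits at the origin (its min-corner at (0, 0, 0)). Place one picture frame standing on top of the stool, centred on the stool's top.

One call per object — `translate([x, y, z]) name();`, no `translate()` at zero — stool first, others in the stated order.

stool();
translate([11, 164, 403]) picture_frame();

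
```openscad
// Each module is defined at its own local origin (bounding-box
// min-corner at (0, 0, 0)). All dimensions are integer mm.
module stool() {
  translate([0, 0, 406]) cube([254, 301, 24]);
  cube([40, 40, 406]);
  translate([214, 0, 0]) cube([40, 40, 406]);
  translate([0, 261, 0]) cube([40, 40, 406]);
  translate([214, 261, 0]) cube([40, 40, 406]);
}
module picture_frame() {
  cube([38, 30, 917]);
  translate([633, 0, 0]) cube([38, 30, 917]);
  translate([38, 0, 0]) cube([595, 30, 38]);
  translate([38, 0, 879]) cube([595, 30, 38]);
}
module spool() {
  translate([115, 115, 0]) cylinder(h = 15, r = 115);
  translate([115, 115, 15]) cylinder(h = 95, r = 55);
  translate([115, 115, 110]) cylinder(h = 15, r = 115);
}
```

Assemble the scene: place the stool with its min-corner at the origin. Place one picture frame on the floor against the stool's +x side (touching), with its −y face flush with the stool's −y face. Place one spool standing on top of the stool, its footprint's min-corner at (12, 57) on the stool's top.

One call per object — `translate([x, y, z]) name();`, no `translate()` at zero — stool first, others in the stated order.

stool();
translate([254, 0, 0]) picture_frame();
translate([12, 57, 430]) spool();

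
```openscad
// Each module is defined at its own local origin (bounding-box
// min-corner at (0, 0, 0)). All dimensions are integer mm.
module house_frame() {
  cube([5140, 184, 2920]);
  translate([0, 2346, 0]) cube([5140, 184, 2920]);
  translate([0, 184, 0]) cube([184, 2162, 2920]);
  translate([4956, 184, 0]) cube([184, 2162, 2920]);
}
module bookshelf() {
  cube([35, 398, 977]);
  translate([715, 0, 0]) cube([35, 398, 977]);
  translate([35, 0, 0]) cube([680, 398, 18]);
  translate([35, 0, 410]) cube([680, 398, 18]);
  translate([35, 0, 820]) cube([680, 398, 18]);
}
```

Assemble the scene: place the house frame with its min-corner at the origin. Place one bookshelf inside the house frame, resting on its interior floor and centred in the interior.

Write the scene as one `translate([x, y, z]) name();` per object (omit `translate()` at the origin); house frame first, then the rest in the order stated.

house_frame();
translate([2195, 1066, 0]) bookshelf();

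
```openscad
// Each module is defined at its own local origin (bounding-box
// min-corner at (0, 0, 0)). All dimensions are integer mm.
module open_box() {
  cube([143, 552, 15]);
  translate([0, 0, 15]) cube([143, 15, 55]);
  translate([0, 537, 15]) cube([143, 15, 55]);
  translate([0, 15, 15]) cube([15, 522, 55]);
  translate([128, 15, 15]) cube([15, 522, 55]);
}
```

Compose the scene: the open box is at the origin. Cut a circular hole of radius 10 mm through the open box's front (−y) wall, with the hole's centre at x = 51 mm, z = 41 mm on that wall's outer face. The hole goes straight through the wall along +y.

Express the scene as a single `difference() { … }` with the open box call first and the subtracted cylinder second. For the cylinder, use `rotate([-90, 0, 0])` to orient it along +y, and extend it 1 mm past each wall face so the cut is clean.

difference() {
  open_box();
  translate([51, -1, 41]) rotate([-90, 0, 0]) cylinder(h = 17, r = 10);
}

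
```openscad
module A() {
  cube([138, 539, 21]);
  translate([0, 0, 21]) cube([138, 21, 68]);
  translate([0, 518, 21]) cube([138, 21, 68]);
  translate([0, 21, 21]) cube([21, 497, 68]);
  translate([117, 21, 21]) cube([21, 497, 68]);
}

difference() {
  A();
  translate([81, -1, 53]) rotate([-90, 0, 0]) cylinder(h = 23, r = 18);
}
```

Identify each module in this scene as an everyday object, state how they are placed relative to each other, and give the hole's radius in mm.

The subtracted cylinder has r = 18 mm.

A is an open box. The open box has a circular hole through its front wall. The hole's radius is 18 mm.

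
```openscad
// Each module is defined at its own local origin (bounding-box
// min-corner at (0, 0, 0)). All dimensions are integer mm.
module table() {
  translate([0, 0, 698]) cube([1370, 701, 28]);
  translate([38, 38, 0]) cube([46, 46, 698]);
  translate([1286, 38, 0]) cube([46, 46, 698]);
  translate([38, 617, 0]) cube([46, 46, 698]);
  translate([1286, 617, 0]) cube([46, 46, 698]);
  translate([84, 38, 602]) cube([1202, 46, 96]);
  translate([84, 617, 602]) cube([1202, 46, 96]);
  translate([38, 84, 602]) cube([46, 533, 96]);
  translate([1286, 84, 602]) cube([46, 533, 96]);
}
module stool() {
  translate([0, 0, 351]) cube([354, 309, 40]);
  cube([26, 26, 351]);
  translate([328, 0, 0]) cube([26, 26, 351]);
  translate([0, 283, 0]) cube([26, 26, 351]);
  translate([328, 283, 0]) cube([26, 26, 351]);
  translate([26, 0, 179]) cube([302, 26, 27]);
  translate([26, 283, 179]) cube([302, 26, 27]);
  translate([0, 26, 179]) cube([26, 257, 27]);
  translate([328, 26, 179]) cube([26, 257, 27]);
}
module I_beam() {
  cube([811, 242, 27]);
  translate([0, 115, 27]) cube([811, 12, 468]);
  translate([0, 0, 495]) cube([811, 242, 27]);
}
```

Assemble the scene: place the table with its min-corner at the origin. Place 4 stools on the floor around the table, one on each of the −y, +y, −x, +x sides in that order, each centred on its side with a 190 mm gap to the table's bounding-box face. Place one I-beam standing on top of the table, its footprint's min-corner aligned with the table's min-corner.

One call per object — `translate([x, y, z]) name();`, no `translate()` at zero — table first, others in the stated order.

table();
translate([508, -499, 0]) stool();
translate([508, 891, 0]) stool();
translate([-544, 196, 0]) stool();
translate([1560, 196, 0]) stool();
translate([0, 0, 726]) I_beam();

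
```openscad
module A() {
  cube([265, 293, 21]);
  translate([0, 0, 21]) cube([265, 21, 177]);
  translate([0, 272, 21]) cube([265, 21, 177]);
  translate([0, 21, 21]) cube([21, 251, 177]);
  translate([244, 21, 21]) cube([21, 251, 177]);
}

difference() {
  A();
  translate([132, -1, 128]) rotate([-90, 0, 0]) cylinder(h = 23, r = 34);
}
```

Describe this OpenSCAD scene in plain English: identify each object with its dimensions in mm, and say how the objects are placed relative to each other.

A is an open storage box with external size 265×293×198 mm and wall thickness 21 mm (the base is also 21 mm thick). The base covers the whole footprint; the four walls stand on the base, with the y-facing walls full-width and the x-facing walls fitting between their inner faces.

The open box has a circular hole of radius 34 mm through its front wall, centred at (x = 132, z = 128).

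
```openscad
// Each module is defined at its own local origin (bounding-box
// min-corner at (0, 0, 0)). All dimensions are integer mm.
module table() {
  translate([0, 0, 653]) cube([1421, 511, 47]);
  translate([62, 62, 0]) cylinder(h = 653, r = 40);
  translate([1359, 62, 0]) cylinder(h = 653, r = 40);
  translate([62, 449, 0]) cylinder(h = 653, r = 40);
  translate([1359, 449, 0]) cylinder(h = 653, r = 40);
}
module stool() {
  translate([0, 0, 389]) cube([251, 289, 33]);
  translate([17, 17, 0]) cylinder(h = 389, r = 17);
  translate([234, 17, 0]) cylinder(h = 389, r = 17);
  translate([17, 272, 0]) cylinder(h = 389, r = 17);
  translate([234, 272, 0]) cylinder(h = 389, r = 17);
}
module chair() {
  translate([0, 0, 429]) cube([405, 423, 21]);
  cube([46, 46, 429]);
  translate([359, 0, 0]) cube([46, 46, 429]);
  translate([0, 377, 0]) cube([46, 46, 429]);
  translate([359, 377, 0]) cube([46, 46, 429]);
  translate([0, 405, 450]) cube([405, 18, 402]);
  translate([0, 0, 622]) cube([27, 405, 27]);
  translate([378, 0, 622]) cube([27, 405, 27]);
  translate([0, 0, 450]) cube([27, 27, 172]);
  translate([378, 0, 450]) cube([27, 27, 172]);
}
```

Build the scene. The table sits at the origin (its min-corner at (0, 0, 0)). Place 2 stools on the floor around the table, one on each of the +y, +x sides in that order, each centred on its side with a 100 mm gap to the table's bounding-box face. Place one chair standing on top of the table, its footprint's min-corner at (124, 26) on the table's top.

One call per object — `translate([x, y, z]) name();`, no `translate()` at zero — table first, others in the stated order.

table();
translate([585, 611, 0]) stool();
translate([1521, 111, 0]) stool();
translate([124, 26, 700]) chair();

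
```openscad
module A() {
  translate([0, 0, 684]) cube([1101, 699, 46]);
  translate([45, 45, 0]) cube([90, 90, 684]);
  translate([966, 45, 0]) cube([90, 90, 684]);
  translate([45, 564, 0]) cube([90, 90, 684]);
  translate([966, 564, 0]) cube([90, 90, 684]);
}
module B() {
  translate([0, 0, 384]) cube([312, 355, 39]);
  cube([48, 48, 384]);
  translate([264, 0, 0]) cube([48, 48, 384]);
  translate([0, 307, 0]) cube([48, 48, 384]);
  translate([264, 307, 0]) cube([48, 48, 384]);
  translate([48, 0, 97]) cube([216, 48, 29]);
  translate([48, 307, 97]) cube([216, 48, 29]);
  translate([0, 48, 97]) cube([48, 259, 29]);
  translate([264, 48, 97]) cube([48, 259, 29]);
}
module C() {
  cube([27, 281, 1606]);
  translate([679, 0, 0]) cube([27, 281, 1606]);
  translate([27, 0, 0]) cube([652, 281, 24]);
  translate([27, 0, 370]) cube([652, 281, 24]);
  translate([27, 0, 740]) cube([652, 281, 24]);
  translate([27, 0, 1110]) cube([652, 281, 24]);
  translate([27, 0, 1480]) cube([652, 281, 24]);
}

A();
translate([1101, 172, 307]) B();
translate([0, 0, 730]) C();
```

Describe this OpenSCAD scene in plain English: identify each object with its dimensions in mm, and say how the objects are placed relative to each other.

A is a table: top 1101 mm (x) × 699 mm (y), 46 mm thick, upper face at z = 730 mm, on four 90×90 mm square legs, each inset 45 mm from the nearest pair of top edges, running from z = 0 to the bottom of the top.

B is a four-legged stool. The seat is 312×355 mm, 39 mm thick, top at z = 423 mm. It stands on four square legs, each 48×48 mm in cross-section, from z = 0 to the seat underside, each flush with a corner of the seat. Four stretchers, 48 mm wide and 29 mm tall, connect adjacent legs with their undersides at z = 97 mm, each running between the inner faces of the legs it joins and aligned with the legs' outer faces on the other axis.

C is a bookshelf 706 mm wide overall, 281 mm deep and 1606 mm tall. The two sides are 27 mm thick vertical panels. 5 horizontal shelves of 24 mm thickness span between the inner faces of the sides; the lowest shelf sits on the floor and shelves are stacked with a clear vertical gap of 346 mm between each pair.

The stool is beside the table with their tops flush at z = 730. The bookshelf is on top of the table.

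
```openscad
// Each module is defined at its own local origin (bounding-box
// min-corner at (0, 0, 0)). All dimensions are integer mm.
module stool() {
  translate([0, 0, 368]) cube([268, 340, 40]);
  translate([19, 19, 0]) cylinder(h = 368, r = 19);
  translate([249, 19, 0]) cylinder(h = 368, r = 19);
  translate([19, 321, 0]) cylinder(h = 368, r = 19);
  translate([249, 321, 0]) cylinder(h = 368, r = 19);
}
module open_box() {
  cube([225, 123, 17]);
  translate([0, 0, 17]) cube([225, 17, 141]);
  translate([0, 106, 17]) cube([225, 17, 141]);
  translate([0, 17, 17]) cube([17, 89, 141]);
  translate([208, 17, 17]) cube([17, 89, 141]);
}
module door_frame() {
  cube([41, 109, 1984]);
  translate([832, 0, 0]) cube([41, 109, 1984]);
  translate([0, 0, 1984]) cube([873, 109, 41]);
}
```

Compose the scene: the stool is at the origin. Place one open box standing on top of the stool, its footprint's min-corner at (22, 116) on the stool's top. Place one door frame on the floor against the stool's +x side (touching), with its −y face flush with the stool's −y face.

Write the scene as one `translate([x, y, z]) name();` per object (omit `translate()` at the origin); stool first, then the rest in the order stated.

stool();
translate([22, 116, 408]) open_box();
translate([268, 0, 0]) door_frame();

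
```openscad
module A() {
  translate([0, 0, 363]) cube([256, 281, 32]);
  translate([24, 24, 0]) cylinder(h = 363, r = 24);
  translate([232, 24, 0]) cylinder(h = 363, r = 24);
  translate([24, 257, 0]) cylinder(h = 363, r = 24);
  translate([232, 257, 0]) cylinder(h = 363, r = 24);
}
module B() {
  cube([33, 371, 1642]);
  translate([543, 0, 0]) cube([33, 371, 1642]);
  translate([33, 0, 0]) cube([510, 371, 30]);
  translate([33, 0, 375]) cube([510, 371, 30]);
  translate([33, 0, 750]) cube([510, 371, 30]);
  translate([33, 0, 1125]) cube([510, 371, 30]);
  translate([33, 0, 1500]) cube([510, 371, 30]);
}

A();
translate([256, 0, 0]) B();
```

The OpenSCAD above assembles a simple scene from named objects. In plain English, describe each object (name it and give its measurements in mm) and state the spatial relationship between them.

A is a simple wooden stool: a rectangular seat 256 mm (x) by 281 mm (y), 32 mm thick, top face at z = 395 mm, on four round legs, each 48 mm in diameter. The legs rest on z = 0, each leg's axis is inset half a diameter from the nearest pair of seat edges (so the leg's bounding box is flush with the corner).

B is an open bookshelf. Two side panels, each 33 mm thick, 371 mm deep and 1642 mm tall, stand 576 mm apart (outside-to-outside). Between them sit 5 shelves, each 30 mm thick and 371 mm deep, spanning the full gap between the sides. The bottom shelf rests on the floor (its underside at z = 0) and the clear gap between one shelf's top and the next shelf's underside is 345 mm.

The bookshelf is against the stool's +x side, with their −y faces flush.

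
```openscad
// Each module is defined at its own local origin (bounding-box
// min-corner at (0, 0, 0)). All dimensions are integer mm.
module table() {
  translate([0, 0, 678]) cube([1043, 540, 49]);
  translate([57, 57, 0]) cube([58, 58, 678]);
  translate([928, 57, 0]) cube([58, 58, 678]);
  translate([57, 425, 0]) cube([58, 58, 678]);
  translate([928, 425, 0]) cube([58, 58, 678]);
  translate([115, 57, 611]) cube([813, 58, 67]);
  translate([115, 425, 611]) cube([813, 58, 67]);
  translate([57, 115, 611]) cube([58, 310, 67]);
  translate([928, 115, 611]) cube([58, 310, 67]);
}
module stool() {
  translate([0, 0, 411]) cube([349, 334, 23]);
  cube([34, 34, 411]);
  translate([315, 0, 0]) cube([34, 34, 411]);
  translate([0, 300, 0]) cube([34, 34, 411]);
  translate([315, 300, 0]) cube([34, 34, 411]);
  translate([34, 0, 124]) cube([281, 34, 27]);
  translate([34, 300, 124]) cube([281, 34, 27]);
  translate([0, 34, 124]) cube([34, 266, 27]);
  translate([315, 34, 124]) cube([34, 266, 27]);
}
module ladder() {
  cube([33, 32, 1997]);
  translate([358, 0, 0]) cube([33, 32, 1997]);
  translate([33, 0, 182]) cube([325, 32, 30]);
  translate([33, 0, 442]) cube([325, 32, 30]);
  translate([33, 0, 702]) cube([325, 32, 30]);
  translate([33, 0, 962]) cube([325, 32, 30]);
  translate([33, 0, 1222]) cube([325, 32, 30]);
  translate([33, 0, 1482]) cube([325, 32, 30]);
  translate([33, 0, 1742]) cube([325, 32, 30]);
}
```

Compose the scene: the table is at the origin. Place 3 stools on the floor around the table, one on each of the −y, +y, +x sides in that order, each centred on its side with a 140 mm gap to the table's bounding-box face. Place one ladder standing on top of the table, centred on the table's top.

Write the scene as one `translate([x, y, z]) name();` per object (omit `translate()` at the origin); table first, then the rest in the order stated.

table();
translate([347, -474, 0]) stool();
translate([347, 680, 0]) stool();
translate([1183, 103, 0]) stool();
translate([326, 254, 727]) ladder();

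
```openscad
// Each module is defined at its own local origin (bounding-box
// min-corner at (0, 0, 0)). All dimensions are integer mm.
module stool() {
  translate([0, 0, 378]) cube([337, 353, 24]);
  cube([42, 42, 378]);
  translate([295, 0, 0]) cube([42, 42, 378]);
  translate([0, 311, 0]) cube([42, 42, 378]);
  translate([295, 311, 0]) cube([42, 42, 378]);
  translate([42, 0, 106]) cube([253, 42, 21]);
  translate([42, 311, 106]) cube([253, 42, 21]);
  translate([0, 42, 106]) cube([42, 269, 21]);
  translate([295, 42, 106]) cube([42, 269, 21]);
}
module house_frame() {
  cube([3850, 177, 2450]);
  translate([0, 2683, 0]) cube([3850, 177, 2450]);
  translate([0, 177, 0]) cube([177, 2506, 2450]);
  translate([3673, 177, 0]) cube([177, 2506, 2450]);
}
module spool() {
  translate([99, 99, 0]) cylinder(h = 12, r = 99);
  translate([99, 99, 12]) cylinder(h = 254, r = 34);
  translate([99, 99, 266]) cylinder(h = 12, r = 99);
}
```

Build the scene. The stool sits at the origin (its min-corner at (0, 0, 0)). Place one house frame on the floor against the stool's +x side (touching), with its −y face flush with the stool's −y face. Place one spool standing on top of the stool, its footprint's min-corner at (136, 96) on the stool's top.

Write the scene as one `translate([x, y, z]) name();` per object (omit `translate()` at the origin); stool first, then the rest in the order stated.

stool();
translate([337, 0, 0]) house_frame();
translate([136, 96, 402]) spool();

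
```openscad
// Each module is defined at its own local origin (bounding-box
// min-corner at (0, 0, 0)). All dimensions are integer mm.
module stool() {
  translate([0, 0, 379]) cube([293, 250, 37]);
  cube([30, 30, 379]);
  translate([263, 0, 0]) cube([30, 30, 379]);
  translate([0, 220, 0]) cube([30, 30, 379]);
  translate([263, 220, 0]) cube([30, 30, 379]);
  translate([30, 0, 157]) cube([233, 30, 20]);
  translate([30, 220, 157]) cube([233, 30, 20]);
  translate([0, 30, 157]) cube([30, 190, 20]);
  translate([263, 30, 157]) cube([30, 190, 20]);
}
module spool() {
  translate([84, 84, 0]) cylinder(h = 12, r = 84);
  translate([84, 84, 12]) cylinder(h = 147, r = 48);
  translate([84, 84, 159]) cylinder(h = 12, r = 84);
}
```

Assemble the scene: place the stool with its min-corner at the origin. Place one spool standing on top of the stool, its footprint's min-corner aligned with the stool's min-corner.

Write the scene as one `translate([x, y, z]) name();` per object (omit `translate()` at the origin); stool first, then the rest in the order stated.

stool();
translate([0, 0, 416]) spool();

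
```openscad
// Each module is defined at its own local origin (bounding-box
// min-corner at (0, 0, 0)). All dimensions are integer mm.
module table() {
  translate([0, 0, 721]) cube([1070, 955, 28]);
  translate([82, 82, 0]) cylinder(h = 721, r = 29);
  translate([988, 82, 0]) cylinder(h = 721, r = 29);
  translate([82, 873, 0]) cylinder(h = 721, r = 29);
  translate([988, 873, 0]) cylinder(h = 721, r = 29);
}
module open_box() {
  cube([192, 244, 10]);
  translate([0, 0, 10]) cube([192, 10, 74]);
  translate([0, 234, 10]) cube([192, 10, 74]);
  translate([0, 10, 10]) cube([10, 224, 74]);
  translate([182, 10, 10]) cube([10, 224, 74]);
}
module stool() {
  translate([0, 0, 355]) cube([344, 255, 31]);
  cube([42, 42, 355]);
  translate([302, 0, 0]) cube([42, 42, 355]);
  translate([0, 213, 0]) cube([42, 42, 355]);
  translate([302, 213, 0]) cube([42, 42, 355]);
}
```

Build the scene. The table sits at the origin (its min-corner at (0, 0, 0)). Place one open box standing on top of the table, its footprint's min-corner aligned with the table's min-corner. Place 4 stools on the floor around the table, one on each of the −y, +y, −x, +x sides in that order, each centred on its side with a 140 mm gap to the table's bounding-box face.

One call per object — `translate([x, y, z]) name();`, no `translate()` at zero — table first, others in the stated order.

table();
translate([0, 0, 749]) open_box();
translate([363, -395, 0]) stool();
translate([363, 1095, 0]) stool();
translate([-484, 350, 0]) stool();
translate([1210, 350, 0]) stool();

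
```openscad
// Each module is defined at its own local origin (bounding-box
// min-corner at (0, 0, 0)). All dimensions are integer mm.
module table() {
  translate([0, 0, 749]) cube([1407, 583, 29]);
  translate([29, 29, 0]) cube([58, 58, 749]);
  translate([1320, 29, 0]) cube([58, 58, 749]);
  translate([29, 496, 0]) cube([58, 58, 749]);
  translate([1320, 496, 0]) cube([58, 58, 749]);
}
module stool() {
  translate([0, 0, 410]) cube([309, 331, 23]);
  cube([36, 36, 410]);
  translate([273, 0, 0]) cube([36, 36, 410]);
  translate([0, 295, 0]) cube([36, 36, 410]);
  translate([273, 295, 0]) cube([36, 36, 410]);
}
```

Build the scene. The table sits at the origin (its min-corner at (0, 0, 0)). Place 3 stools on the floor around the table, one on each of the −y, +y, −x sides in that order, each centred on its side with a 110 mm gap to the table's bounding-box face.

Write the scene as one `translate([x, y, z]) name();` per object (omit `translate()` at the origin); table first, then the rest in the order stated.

table();
translate([549, -441, 0]) stool();
translate([549, 693, 0]) stool();
translate([-419, 126, 0]) stool();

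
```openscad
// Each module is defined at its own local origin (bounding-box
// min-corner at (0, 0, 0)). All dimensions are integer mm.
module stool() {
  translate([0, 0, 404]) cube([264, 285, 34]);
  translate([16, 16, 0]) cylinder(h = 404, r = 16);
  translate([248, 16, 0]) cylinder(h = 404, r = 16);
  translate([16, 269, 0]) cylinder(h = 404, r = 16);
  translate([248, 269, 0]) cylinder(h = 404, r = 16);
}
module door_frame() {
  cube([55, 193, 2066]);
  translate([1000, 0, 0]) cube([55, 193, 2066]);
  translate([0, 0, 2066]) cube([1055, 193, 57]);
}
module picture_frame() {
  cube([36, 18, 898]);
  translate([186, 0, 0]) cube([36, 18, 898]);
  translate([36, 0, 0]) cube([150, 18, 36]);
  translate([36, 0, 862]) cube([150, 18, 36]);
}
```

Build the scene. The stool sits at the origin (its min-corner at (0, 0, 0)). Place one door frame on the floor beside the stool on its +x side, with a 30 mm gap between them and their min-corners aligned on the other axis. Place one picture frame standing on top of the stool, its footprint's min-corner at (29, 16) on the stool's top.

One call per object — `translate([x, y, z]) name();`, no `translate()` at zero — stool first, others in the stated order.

stool();
translate([294, 0, 0]) door_frame();
translate([29, 16, 438]) picture_frame();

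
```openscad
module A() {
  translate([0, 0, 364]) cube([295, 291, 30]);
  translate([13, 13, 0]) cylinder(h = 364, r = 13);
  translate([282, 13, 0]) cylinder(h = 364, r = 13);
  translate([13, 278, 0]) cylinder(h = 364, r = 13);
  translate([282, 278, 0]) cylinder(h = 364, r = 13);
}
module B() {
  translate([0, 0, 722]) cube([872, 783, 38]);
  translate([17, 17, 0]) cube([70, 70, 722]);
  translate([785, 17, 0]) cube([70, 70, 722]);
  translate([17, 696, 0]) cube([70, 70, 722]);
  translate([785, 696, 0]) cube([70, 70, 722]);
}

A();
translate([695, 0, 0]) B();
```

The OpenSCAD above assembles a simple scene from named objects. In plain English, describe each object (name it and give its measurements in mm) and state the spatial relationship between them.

A is a simple wooden stool: a rectangular seat 295 mm (x) by 291 mm (y), 30 mm thick, top face at z = 394 mm, on four round legs, each 26 mm in diameter. The legs rest on z = 0, each leg's axis is inset half a diameter from the nearest pair of seat edges (so the leg's bounding box is flush with the corner).

B is a table: top 872 mm (x) × 783 mm (y), 38 mm thick, upper face at z = 760 mm, on four 70×70 mm square legs, each inset 17 mm from the nearest pair of top edges, running from z = 0 to the bottom of the top.

The table is on the floor beside the stool on its +x side.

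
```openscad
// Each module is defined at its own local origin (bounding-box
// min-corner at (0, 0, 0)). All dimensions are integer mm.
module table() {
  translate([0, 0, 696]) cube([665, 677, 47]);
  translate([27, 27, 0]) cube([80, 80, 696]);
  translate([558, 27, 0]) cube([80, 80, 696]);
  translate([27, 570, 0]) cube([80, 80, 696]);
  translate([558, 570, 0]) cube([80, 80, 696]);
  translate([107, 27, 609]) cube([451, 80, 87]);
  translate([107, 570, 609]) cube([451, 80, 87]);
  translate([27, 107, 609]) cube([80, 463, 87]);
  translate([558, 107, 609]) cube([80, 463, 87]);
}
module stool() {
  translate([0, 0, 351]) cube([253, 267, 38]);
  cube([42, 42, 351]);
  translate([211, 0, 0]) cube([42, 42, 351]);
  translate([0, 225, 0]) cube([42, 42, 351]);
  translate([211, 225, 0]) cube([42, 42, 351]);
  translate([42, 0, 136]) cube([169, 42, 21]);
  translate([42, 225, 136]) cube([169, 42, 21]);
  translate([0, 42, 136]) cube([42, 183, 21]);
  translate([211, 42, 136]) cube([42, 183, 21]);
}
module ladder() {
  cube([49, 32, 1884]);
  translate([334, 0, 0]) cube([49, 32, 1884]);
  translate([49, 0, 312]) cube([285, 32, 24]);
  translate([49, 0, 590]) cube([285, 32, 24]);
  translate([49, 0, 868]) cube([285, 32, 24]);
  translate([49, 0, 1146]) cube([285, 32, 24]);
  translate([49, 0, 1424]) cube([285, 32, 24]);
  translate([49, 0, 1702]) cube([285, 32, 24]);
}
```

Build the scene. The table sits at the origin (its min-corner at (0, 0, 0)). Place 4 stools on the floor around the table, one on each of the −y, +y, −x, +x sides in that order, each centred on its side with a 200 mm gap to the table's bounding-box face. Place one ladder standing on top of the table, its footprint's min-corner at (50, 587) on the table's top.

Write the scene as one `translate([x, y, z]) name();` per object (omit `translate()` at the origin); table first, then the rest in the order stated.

table();
translate([206, -467, 0]) stool();
translate([206, 877, 0]) stool();
translate([-453, 205, 0]) stool();
translate([865, 205, 0]) stool();
translate([50, 587, 743]) ladder();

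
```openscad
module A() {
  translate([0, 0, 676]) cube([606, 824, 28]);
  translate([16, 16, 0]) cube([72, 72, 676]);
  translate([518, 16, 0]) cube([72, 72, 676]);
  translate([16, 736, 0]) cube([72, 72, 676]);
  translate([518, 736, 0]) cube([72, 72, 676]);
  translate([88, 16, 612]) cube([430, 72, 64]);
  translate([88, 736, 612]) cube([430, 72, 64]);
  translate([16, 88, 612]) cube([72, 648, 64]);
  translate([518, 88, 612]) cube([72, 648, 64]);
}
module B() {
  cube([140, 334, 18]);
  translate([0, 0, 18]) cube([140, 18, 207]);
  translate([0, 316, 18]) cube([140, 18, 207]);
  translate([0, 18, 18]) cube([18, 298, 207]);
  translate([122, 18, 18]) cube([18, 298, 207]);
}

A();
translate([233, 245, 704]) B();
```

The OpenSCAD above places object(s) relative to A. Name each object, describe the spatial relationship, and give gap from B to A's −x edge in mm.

The open box's min-x is at 233; the table's min-x is 0; gap = 233 mm.

A is a table. B is an open box. The open box is on top of the table, centred. The gap from the open box to the table's −x edge is 233 mm.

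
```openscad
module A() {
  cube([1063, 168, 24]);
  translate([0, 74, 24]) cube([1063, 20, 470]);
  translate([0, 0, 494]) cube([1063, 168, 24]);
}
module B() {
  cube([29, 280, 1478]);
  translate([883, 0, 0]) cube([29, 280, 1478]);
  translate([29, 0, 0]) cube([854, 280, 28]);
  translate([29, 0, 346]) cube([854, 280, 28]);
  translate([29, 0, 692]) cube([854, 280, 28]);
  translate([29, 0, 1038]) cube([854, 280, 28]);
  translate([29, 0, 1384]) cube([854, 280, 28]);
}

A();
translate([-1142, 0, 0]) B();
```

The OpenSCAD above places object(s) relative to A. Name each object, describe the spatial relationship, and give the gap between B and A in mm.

A is an I-beam. B is a bookshelf. The bookshelf is on the floor beside the I-beam on its −x side. The gap between the bookshelf and the I-beam is 230 mm.

The bookshelf's nearest face is 230 mm from the I-beam's −x face.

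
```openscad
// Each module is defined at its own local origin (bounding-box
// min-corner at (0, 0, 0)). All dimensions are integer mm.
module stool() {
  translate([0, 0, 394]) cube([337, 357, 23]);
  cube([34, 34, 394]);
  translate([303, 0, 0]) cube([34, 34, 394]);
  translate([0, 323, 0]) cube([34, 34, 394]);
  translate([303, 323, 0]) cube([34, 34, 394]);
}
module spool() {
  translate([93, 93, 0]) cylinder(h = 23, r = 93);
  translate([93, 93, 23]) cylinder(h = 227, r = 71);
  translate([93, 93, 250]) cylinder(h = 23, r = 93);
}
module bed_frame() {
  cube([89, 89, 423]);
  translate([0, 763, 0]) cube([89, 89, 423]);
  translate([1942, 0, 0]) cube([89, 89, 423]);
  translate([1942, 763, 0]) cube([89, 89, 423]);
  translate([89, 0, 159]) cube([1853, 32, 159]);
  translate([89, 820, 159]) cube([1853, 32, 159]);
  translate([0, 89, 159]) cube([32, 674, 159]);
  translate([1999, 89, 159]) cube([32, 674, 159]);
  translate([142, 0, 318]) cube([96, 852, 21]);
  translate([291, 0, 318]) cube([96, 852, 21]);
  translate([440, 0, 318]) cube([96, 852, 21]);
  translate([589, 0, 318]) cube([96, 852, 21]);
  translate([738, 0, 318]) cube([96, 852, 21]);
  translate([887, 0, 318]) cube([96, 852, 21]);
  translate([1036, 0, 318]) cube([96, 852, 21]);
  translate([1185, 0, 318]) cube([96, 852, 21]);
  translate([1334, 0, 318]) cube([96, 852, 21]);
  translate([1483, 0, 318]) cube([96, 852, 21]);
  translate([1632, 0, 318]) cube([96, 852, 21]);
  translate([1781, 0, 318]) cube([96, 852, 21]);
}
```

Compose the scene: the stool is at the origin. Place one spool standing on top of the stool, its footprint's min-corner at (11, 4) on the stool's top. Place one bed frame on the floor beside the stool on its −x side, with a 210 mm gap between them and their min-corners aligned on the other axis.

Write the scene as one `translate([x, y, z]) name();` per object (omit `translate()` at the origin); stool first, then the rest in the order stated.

stool();
translate([11, 4, 417]) spool();
translate([-2241, 0, 0]) bed_frame();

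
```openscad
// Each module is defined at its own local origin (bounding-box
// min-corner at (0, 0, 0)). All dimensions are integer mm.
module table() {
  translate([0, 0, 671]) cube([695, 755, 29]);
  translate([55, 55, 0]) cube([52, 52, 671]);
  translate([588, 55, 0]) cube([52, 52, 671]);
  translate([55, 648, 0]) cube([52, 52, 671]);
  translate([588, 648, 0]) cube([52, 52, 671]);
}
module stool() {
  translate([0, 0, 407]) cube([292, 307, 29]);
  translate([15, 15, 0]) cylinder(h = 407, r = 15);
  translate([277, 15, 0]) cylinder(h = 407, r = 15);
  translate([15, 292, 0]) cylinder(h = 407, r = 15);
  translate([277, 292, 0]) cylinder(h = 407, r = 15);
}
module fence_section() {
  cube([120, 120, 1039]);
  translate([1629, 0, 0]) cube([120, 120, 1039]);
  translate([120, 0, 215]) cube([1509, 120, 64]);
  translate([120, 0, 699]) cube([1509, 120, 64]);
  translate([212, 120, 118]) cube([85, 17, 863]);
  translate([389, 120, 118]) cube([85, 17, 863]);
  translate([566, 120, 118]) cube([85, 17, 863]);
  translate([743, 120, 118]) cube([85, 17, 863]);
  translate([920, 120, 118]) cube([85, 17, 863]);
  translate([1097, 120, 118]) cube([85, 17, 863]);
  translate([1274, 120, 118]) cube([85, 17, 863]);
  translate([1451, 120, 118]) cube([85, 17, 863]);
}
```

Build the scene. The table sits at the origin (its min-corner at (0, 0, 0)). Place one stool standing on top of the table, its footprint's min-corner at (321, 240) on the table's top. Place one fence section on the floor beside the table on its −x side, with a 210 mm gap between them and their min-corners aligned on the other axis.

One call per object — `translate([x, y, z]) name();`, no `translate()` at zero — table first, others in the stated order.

table();
translate([321, 240, 700]) stool();
translate([-1959, 0, 0]) fence_section();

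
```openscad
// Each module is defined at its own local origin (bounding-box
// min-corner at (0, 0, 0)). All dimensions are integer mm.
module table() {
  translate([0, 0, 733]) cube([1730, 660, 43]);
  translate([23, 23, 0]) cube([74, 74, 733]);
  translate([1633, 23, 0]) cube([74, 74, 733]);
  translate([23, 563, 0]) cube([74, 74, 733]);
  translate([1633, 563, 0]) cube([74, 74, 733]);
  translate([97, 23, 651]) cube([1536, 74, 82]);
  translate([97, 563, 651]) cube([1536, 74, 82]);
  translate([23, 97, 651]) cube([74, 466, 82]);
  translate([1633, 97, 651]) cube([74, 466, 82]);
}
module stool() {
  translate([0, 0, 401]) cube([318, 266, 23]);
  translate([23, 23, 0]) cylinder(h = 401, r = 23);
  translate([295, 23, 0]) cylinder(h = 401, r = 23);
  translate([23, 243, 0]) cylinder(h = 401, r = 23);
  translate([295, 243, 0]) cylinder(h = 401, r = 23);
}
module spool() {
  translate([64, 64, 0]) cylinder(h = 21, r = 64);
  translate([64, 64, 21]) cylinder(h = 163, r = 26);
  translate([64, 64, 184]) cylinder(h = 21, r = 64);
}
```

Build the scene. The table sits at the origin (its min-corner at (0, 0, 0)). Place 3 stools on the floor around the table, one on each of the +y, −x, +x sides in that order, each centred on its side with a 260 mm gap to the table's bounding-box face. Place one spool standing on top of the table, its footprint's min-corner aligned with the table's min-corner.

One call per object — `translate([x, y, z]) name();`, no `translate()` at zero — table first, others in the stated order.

table();
translate([706, 920, 0]) stool();
translate([-578, 197, 0]) stool();
translate([1990, 197, 0]) stool();
translate([0, 0, 776]) spool();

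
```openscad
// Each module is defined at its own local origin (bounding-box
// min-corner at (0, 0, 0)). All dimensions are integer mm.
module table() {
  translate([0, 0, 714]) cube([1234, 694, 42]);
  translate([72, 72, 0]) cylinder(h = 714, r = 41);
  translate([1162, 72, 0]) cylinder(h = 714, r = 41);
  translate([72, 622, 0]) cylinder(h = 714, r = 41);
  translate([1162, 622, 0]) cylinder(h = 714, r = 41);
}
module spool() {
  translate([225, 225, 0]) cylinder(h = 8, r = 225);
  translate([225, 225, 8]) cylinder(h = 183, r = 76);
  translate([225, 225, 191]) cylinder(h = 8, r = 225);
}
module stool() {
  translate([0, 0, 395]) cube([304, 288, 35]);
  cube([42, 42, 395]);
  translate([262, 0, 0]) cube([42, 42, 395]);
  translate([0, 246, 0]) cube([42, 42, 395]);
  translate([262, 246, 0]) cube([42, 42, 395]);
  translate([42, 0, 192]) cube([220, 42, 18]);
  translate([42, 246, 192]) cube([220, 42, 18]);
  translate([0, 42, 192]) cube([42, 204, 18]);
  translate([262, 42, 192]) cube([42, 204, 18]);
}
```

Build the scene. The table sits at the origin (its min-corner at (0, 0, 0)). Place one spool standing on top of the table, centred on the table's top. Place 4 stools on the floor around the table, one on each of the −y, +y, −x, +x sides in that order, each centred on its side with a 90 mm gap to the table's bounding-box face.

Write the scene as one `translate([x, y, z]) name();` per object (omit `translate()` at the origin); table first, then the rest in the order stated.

table();
translate([392, 122, 756]) spool();
translate([465, -378, 0]) stool();
translate([465, 784, 0]) stool();
translate([-394, 203, 0]) stool();
translate([1324, 203, 0]) stool();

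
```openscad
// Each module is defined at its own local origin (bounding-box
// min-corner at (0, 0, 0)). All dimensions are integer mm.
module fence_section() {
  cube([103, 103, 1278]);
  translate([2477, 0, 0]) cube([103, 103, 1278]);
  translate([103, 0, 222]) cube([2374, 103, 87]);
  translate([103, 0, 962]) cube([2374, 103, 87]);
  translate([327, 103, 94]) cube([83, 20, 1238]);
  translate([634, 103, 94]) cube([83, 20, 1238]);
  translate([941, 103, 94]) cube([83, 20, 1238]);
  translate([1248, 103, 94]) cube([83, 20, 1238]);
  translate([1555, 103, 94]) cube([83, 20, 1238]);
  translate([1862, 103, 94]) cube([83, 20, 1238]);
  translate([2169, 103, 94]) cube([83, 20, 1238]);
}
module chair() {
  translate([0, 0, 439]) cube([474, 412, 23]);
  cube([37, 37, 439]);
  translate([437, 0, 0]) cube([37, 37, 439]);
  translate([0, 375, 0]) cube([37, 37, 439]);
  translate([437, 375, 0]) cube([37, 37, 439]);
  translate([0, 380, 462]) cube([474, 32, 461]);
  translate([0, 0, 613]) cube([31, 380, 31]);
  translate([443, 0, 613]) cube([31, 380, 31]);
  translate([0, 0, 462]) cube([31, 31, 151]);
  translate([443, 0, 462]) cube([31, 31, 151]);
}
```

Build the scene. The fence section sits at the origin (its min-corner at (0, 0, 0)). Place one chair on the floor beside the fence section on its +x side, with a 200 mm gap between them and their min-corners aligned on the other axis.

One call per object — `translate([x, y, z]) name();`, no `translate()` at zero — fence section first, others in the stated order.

fence_section();
translate([2780, 0, 0]) chair();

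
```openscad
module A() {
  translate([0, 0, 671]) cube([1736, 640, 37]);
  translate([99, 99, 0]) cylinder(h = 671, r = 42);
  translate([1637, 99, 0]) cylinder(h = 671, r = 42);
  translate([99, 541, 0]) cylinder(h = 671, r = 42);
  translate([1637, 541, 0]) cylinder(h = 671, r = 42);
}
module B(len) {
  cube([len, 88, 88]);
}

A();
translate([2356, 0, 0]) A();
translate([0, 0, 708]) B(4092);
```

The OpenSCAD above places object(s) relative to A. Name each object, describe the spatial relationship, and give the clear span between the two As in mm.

A is a table. B is a beam. A beam spans the tops of two tables. The clear span between the two tables is 620 mm.

Second table starts at x = 2356; first ends at x = 1736; clear span = 2356 − 1736 = 620 mm.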